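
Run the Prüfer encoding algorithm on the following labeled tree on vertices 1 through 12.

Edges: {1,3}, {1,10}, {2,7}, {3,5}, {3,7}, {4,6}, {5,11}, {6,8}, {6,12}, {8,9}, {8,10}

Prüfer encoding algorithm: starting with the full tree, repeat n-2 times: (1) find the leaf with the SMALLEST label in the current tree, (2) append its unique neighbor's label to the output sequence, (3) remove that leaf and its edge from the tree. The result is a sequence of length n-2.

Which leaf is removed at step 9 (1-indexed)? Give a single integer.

Answer: 10

Derivation:
Step 1: current leaves = {2,4,9,11,12}. Remove leaf 2 (neighbor: 7).
Step 2: current leaves = {4,7,9,11,12}. Remove leaf 4 (neighbor: 6).
Step 3: current leaves = {7,9,11,12}. Remove leaf 7 (neighbor: 3).
Step 4: current leaves = {9,11,12}. Remove leaf 9 (neighbor: 8).
Step 5: current leaves = {11,12}. Remove leaf 11 (neighbor: 5).
Step 6: current leaves = {5,12}. Remove leaf 5 (neighbor: 3).
Step 7: current leaves = {3,12}. Remove leaf 3 (neighbor: 1).
Step 8: current leaves = {1,12}. Remove leaf 1 (neighbor: 10).
Step 9: current leaves = {10,12}. Remove leaf 10 (neighbor: 8).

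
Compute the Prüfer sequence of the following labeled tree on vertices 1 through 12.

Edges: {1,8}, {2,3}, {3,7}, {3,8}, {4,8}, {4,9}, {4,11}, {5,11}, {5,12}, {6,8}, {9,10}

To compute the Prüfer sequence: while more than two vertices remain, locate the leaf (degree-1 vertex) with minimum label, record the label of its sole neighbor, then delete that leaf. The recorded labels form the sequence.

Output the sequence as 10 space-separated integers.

Step 1: leaves = {1,2,6,7,10,12}. Remove smallest leaf 1, emit neighbor 8.
Step 2: leaves = {2,6,7,10,12}. Remove smallest leaf 2, emit neighbor 3.
Step 3: leaves = {6,7,10,12}. Remove smallest leaf 6, emit neighbor 8.
Step 4: leaves = {7,10,12}. Remove smallest leaf 7, emit neighbor 3.
Step 5: leaves = {3,10,12}. Remove smallest leaf 3, emit neighbor 8.
Step 6: leaves = {8,10,12}. Remove smallest leaf 8, emit neighbor 4.
Step 7: leaves = {10,12}. Remove smallest leaf 10, emit neighbor 9.
Step 8: leaves = {9,12}. Remove smallest leaf 9, emit neighbor 4.
Step 9: leaves = {4,12}. Remove smallest leaf 4, emit neighbor 11.
Step 10: leaves = {11,12}. Remove smallest leaf 11, emit neighbor 5.
Done: 2 vertices remain (5, 12). Sequence = [8 3 8 3 8 4 9 4 11 5]

Answer: 8 3 8 3 8 4 9 4 11 5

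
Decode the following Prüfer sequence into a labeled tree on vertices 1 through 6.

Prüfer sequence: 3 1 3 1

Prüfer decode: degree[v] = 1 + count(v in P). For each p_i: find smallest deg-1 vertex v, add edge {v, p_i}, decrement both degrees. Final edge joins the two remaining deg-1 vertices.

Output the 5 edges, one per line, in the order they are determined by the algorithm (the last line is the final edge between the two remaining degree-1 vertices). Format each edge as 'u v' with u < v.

Answer: 2 3
1 4
3 5
1 3
1 6

Derivation:
Initial degrees: {1:3, 2:1, 3:3, 4:1, 5:1, 6:1}
Step 1: smallest deg-1 vertex = 2, p_1 = 3. Add edge {2,3}. Now deg[2]=0, deg[3]=2.
Step 2: smallest deg-1 vertex = 4, p_2 = 1. Add edge {1,4}. Now deg[4]=0, deg[1]=2.
Step 3: smallest deg-1 vertex = 5, p_3 = 3. Add edge {3,5}. Now deg[5]=0, deg[3]=1.
Step 4: smallest deg-1 vertex = 3, p_4 = 1. Add edge {1,3}. Now deg[3]=0, deg[1]=1.
Final: two remaining deg-1 vertices are 1, 6. Add edge {1,6}.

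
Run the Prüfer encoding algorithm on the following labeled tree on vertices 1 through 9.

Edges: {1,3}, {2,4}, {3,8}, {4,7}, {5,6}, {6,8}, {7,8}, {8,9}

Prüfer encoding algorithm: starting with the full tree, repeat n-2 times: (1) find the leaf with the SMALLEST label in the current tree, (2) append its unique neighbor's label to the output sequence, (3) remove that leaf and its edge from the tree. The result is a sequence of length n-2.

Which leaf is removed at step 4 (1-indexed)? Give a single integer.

Answer: 4

Derivation:
Step 1: current leaves = {1,2,5,9}. Remove leaf 1 (neighbor: 3).
Step 2: current leaves = {2,3,5,9}. Remove leaf 2 (neighbor: 4).
Step 3: current leaves = {3,4,5,9}. Remove leaf 3 (neighbor: 8).
Step 4: current leaves = {4,5,9}. Remove leaf 4 (neighbor: 7).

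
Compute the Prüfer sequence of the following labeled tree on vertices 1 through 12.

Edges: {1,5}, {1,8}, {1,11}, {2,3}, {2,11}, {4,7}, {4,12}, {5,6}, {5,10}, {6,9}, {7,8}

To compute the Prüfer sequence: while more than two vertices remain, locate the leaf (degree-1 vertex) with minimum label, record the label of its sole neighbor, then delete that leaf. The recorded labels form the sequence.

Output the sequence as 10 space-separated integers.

Step 1: leaves = {3,9,10,12}. Remove smallest leaf 3, emit neighbor 2.
Step 2: leaves = {2,9,10,12}. Remove smallest leaf 2, emit neighbor 11.
Step 3: leaves = {9,10,11,12}. Remove smallest leaf 9, emit neighbor 6.
Step 4: leaves = {6,10,11,12}. Remove smallest leaf 6, emit neighbor 5.
Step 5: leaves = {10,11,12}. Remove smallest leaf 10, emit neighbor 5.
Step 6: leaves = {5,11,12}. Remove smallest leaf 5, emit neighbor 1.
Step 7: leaves = {11,12}. Remove smallest leaf 11, emit neighbor 1.
Step 8: leaves = {1,12}. Remove smallest leaf 1, emit neighbor 8.
Step 9: leaves = {8,12}. Remove smallest leaf 8, emit neighbor 7.
Step 10: leaves = {7,12}. Remove smallest leaf 7, emit neighbor 4.
Done: 2 vertices remain (4, 12). Sequence = [2 11 6 5 5 1 1 8 7 4]

Answer: 2 11 6 5 5 1 1 8 7 4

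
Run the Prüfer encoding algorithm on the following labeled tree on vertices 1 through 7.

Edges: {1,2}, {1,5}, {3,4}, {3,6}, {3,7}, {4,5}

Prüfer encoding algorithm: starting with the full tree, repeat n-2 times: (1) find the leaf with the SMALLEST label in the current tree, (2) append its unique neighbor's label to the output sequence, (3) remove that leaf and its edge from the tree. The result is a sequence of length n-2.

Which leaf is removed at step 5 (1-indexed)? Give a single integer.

Answer: 6

Derivation:
Step 1: current leaves = {2,6,7}. Remove leaf 2 (neighbor: 1).
Step 2: current leaves = {1,6,7}. Remove leaf 1 (neighbor: 5).
Step 3: current leaves = {5,6,7}. Remove leaf 5 (neighbor: 4).
Step 4: current leaves = {4,6,7}. Remove leaf 4 (neighbor: 3).
Step 5: current leaves = {6,7}. Remove leaf 6 (neighbor: 3).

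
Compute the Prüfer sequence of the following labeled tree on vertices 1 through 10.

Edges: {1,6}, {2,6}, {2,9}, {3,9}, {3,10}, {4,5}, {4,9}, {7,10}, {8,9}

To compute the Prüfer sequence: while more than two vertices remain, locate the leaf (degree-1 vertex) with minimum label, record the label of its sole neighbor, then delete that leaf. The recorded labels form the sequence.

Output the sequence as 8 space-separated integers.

Answer: 6 4 9 2 9 10 9 3

Derivation:
Step 1: leaves = {1,5,7,8}. Remove smallest leaf 1, emit neighbor 6.
Step 2: leaves = {5,6,7,8}. Remove smallest leaf 5, emit neighbor 4.
Step 3: leaves = {4,6,7,8}. Remove smallest leaf 4, emit neighbor 9.
Step 4: leaves = {6,7,8}. Remove smallest leaf 6, emit neighbor 2.
Step 5: leaves = {2,7,8}. Remove smallest leaf 2, emit neighbor 9.
Step 6: leaves = {7,8}. Remove smallest leaf 7, emit neighbor 10.
Step 7: leaves = {8,10}. Remove smallest leaf 8, emit neighbor 9.
Step 8: leaves = {9,10}. Remove smallest leaf 9, emit neighbor 3.
Done: 2 vertices remain (3, 10). Sequence = [6 4 9 2 9 10 9 3]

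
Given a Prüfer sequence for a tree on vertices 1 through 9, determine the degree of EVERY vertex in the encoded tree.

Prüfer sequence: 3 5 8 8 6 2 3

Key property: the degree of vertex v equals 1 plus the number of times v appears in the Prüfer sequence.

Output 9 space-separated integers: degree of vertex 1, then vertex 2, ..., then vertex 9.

Answer: 1 2 3 1 2 2 1 3 1

Derivation:
p_1 = 3: count[3] becomes 1
p_2 = 5: count[5] becomes 1
p_3 = 8: count[8] becomes 1
p_4 = 8: count[8] becomes 2
p_5 = 6: count[6] becomes 1
p_6 = 2: count[2] becomes 1
p_7 = 3: count[3] becomes 2
Degrees (1 + count): deg[1]=1+0=1, deg[2]=1+1=2, deg[3]=1+2=3, deg[4]=1+0=1, deg[5]=1+1=2, deg[6]=1+1=2, deg[7]=1+0=1, deg[8]=1+2=3, deg[9]=1+0=1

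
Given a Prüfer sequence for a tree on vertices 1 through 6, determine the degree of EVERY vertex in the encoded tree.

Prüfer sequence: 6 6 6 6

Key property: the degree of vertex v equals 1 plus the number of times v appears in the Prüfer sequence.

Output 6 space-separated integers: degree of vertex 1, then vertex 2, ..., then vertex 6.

Answer: 1 1 1 1 1 5

Derivation:
p_1 = 6: count[6] becomes 1
p_2 = 6: count[6] becomes 2
p_3 = 6: count[6] becomes 3
p_4 = 6: count[6] becomes 4
Degrees (1 + count): deg[1]=1+0=1, deg[2]=1+0=1, deg[3]=1+0=1, deg[4]=1+0=1, deg[5]=1+0=1, deg[6]=1+4=5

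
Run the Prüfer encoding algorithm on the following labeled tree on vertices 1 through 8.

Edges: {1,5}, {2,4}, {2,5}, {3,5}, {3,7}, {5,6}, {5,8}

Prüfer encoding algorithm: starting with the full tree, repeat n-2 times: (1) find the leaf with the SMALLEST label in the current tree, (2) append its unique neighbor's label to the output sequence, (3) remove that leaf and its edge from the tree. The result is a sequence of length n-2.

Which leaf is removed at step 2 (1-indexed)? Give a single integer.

Step 1: current leaves = {1,4,6,7,8}. Remove leaf 1 (neighbor: 5).
Step 2: current leaves = {4,6,7,8}. Remove leaf 4 (neighbor: 2).

Answer: 4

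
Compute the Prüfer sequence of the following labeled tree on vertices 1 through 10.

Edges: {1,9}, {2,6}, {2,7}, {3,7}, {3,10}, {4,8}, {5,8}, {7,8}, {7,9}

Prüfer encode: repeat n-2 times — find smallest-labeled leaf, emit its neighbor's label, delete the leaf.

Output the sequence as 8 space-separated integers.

Answer: 9 8 8 2 7 7 7 3

Derivation:
Step 1: leaves = {1,4,5,6,10}. Remove smallest leaf 1, emit neighbor 9.
Step 2: leaves = {4,5,6,9,10}. Remove smallest leaf 4, emit neighbor 8.
Step 3: leaves = {5,6,9,10}. Remove smallest leaf 5, emit neighbor 8.
Step 4: leaves = {6,8,9,10}. Remove smallest leaf 6, emit neighbor 2.
Step 5: leaves = {2,8,9,10}. Remove smallest leaf 2, emit neighbor 7.
Step 6: leaves = {8,9,10}. Remove smallest leaf 8, emit neighbor 7.
Step 7: leaves = {9,10}. Remove smallest leaf 9, emit neighbor 7.
Step 8: leaves = {7,10}. Remove smallest leaf 7, emit neighbor 3.
Done: 2 vertices remain (3, 10). Sequence = [9 8 8 2 7 7 7 3]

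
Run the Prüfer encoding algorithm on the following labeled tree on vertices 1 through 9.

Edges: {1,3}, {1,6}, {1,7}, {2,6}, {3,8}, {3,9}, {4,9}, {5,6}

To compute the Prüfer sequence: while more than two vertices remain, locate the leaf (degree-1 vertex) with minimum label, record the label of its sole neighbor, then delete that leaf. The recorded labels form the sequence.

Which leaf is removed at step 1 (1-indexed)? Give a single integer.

Step 1: current leaves = {2,4,5,7,8}. Remove leaf 2 (neighbor: 6).

Answer: 2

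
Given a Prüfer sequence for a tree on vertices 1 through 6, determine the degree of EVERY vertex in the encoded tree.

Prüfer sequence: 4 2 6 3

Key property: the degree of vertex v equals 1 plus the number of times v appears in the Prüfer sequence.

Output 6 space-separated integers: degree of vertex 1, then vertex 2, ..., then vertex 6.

p_1 = 4: count[4] becomes 1
p_2 = 2: count[2] becomes 1
p_3 = 6: count[6] becomes 1
p_4 = 3: count[3] becomes 1
Degrees (1 + count): deg[1]=1+0=1, deg[2]=1+1=2, deg[3]=1+1=2, deg[4]=1+1=2, deg[5]=1+0=1, deg[6]=1+1=2

Answer: 1 2 2 2 1 2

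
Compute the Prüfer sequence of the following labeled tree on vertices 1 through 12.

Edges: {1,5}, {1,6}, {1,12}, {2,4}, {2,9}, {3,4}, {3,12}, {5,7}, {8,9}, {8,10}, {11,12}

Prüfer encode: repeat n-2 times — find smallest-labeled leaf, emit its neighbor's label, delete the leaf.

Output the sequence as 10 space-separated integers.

Step 1: leaves = {6,7,10,11}. Remove smallest leaf 6, emit neighbor 1.
Step 2: leaves = {7,10,11}. Remove smallest leaf 7, emit neighbor 5.
Step 3: leaves = {5,10,11}. Remove smallest leaf 5, emit neighbor 1.
Step 4: leaves = {1,10,11}. Remove smallest leaf 1, emit neighbor 12.
Step 5: leaves = {10,11}. Remove smallest leaf 10, emit neighbor 8.
Step 6: leaves = {8,11}. Remove smallest leaf 8, emit neighbor 9.
Step 7: leaves = {9,11}. Remove smallest leaf 9, emit neighbor 2.
Step 8: leaves = {2,11}. Remove smallest leaf 2, emit neighbor 4.
Step 9: leaves = {4,11}. Remove smallest leaf 4, emit neighbor 3.
Step 10: leaves = {3,11}. Remove smallest leaf 3, emit neighbor 12.
Done: 2 vertices remain (11, 12). Sequence = [1 5 1 12 8 9 2 4 3 12]

Answer: 1 5 1 12 8 9 2 4 3 12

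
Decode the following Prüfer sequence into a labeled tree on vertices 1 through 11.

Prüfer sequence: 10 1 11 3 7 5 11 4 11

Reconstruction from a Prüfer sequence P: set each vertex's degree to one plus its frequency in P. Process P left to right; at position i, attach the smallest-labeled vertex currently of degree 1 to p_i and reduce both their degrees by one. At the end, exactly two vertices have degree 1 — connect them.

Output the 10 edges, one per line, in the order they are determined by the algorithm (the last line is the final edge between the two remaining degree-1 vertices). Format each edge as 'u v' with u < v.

Answer: 2 10
1 6
1 11
3 8
3 7
5 7
5 11
4 9
4 11
10 11

Derivation:
Initial degrees: {1:2, 2:1, 3:2, 4:2, 5:2, 6:1, 7:2, 8:1, 9:1, 10:2, 11:4}
Step 1: smallest deg-1 vertex = 2, p_1 = 10. Add edge {2,10}. Now deg[2]=0, deg[10]=1.
Step 2: smallest deg-1 vertex = 6, p_2 = 1. Add edge {1,6}. Now deg[6]=0, deg[1]=1.
Step 3: smallest deg-1 vertex = 1, p_3 = 11. Add edge {1,11}. Now deg[1]=0, deg[11]=3.
Step 4: smallest deg-1 vertex = 8, p_4 = 3. Add edge {3,8}. Now deg[8]=0, deg[3]=1.
Step 5: smallest deg-1 vertex = 3, p_5 = 7. Add edge {3,7}. Now deg[3]=0, deg[7]=1.
Step 6: smallest deg-1 vertex = 7, p_6 = 5. Add edge {5,7}. Now deg[7]=0, deg[5]=1.
Step 7: smallest deg-1 vertex = 5, p_7 = 11. Add edge {5,11}. Now deg[5]=0, deg[11]=2.
Step 8: smallest deg-1 vertex = 9, p_8 = 4. Add edge {4,9}. Now deg[9]=0, deg[4]=1.
Step 9: smallest deg-1 vertex = 4, p_9 = 11. Add edge {4,11}. Now deg[4]=0, deg[11]=1.
Final: two remaining deg-1 vertices are 10, 11. Add edge {10,11}.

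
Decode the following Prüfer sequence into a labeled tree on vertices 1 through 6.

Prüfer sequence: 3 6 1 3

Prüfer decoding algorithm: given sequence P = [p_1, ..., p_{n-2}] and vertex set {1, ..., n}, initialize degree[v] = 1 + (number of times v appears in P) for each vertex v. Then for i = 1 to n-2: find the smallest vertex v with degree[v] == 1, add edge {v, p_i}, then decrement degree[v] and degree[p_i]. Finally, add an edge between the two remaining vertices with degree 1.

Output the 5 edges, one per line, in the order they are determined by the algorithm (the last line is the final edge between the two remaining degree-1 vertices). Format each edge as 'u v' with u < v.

Initial degrees: {1:2, 2:1, 3:3, 4:1, 5:1, 6:2}
Step 1: smallest deg-1 vertex = 2, p_1 = 3. Add edge {2,3}. Now deg[2]=0, deg[3]=2.
Step 2: smallest deg-1 vertex = 4, p_2 = 6. Add edge {4,6}. Now deg[4]=0, deg[6]=1.
Step 3: smallest deg-1 vertex = 5, p_3 = 1. Add edge {1,5}. Now deg[5]=0, deg[1]=1.
Step 4: smallest deg-1 vertex = 1, p_4 = 3. Add edge {1,3}. Now deg[1]=0, deg[3]=1.
Final: two remaining deg-1 vertices are 3, 6. Add edge {3,6}.

Answer: 2 3
4 6
1 5
1 3
3 6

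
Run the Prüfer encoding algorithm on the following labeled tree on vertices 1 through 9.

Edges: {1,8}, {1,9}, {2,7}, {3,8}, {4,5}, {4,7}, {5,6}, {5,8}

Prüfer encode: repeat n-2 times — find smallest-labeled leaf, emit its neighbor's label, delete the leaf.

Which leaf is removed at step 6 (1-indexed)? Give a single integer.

Answer: 5

Derivation:
Step 1: current leaves = {2,3,6,9}. Remove leaf 2 (neighbor: 7).
Step 2: current leaves = {3,6,7,9}. Remove leaf 3 (neighbor: 8).
Step 3: current leaves = {6,7,9}. Remove leaf 6 (neighbor: 5).
Step 4: current leaves = {7,9}. Remove leaf 7 (neighbor: 4).
Step 5: current leaves = {4,9}. Remove leaf 4 (neighbor: 5).
Step 6: current leaves = {5,9}. Remove leaf 5 (neighbor: 8).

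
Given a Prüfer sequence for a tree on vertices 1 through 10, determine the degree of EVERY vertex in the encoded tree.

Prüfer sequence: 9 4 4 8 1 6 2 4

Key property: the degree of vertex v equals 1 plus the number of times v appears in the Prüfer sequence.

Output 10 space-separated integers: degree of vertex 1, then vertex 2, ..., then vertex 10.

p_1 = 9: count[9] becomes 1
p_2 = 4: count[4] becomes 1
p_3 = 4: count[4] becomes 2
p_4 = 8: count[8] becomes 1
p_5 = 1: count[1] becomes 1
p_6 = 6: count[6] becomes 1
p_7 = 2: count[2] becomes 1
p_8 = 4: count[4] becomes 3
Degrees (1 + count): deg[1]=1+1=2, deg[2]=1+1=2, deg[3]=1+0=1, deg[4]=1+3=4, deg[5]=1+0=1, deg[6]=1+1=2, deg[7]=1+0=1, deg[8]=1+1=2, deg[9]=1+1=2, deg[10]=1+0=1

Answer: 2 2 1 4 1 2 1 2 2 1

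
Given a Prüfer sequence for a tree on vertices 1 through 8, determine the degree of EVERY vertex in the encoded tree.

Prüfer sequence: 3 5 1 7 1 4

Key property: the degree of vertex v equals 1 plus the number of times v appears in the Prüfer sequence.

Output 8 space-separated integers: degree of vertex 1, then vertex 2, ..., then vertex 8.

p_1 = 3: count[3] becomes 1
p_2 = 5: count[5] becomes 1
p_3 = 1: count[1] becomes 1
p_4 = 7: count[7] becomes 1
p_5 = 1: count[1] becomes 2
p_6 = 4: count[4] becomes 1
Degrees (1 + count): deg[1]=1+2=3, deg[2]=1+0=1, deg[3]=1+1=2, deg[4]=1+1=2, deg[5]=1+1=2, deg[6]=1+0=1, deg[7]=1+1=2, deg[8]=1+0=1

Answer: 3 1 2 2 2 1 2 1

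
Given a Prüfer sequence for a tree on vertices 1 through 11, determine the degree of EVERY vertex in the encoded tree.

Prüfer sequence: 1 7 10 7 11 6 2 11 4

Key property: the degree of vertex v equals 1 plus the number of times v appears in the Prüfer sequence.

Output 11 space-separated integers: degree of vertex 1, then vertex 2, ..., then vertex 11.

Answer: 2 2 1 2 1 2 3 1 1 2 3

Derivation:
p_1 = 1: count[1] becomes 1
p_2 = 7: count[7] becomes 1
p_3 = 10: count[10] becomes 1
p_4 = 7: count[7] becomes 2
p_5 = 11: count[11] becomes 1
p_6 = 6: count[6] becomes 1
p_7 = 2: count[2] becomes 1
p_8 = 11: count[11] becomes 2
p_9 = 4: count[4] becomes 1
Degrees (1 + count): deg[1]=1+1=2, deg[2]=1+1=2, deg[3]=1+0=1, deg[4]=1+1=2, deg[5]=1+0=1, deg[6]=1+1=2, deg[7]=1+2=3, deg[8]=1+0=1, deg[9]=1+0=1, deg[10]=1+1=2, deg[11]=1+2=3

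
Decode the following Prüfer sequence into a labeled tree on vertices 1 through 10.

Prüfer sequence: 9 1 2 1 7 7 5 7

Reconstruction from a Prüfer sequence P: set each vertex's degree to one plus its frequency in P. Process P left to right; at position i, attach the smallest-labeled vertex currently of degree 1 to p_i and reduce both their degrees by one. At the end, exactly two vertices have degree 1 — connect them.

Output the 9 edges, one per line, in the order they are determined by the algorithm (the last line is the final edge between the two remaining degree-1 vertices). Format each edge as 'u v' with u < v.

Answer: 3 9
1 4
2 6
1 2
1 7
7 8
5 9
5 7
7 10

Derivation:
Initial degrees: {1:3, 2:2, 3:1, 4:1, 5:2, 6:1, 7:4, 8:1, 9:2, 10:1}
Step 1: smallest deg-1 vertex = 3, p_1 = 9. Add edge {3,9}. Now deg[3]=0, deg[9]=1.
Step 2: smallest deg-1 vertex = 4, p_2 = 1. Add edge {1,4}. Now deg[4]=0, deg[1]=2.
Step 3: smallest deg-1 vertex = 6, p_3 = 2. Add edge {2,6}. Now deg[6]=0, deg[2]=1.
Step 4: smallest deg-1 vertex = 2, p_4 = 1. Add edge {1,2}. Now deg[2]=0, deg[1]=1.
Step 5: smallest deg-1 vertex = 1, p_5 = 7. Add edge {1,7}. Now deg[1]=0, deg[7]=3.
Step 6: smallest deg-1 vertex = 8, p_6 = 7. Add edge {7,8}. Now deg[8]=0, deg[7]=2.
Step 7: smallest deg-1 vertex = 9, p_7 = 5. Add edge {5,9}. Now deg[9]=0, deg[5]=1.
Step 8: smallest deg-1 vertex = 5, p_8 = 7. Add edge {5,7}. Now deg[5]=0, deg[7]=1.
Final: two remaining deg-1 vertices are 7, 10. Add edge {7,10}.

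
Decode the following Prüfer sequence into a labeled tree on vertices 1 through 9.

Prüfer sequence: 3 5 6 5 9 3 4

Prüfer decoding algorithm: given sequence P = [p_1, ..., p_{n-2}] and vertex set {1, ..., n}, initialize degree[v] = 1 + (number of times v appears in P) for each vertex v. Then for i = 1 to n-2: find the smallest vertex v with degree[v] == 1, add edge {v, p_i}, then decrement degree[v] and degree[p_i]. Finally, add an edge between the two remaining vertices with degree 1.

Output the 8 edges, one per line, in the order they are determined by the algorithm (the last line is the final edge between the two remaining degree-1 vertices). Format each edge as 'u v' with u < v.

Answer: 1 3
2 5
6 7
5 6
5 9
3 8
3 4
4 9

Derivation:
Initial degrees: {1:1, 2:1, 3:3, 4:2, 5:3, 6:2, 7:1, 8:1, 9:2}
Step 1: smallest deg-1 vertex = 1, p_1 = 3. Add edge {1,3}. Now deg[1]=0, deg[3]=2.
Step 2: smallest deg-1 vertex = 2, p_2 = 5. Add edge {2,5}. Now deg[2]=0, deg[5]=2.
Step 3: smallest deg-1 vertex = 7, p_3 = 6. Add edge {6,7}. Now deg[7]=0, deg[6]=1.
Step 4: smallest deg-1 vertex = 6, p_4 = 5. Add edge {5,6}. Now deg[6]=0, deg[5]=1.
Step 5: smallest deg-1 vertex = 5, p_5 = 9. Add edge {5,9}. Now deg[5]=0, deg[9]=1.
Step 6: smallest deg-1 vertex = 8, p_6 = 3. Add edge {3,8}. Now deg[8]=0, deg[3]=1.
Step 7: smallest deg-1 vertex = 3, p_7 = 4. Add edge {3,4}. Now deg[3]=0, deg[4]=1.
Final: two remaining deg-1 vertices are 4, 9. Add edge {4,9}.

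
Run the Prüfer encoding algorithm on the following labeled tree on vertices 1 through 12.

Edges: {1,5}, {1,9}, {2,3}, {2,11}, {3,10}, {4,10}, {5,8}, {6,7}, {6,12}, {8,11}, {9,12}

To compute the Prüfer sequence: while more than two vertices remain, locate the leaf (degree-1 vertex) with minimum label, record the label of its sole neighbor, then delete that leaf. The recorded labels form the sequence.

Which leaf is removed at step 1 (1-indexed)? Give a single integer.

Step 1: current leaves = {4,7}. Remove leaf 4 (neighbor: 10).

Answer: 4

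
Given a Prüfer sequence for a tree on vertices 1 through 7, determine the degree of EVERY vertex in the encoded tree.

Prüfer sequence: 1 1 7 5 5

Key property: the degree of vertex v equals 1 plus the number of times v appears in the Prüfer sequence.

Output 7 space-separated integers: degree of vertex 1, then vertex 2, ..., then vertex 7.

Answer: 3 1 1 1 3 1 2

Derivation:
p_1 = 1: count[1] becomes 1
p_2 = 1: count[1] becomes 2
p_3 = 7: count[7] becomes 1
p_4 = 5: count[5] becomes 1
p_5 = 5: count[5] becomes 2
Degrees (1 + count): deg[1]=1+2=3, deg[2]=1+0=1, deg[3]=1+0=1, deg[4]=1+0=1, deg[5]=1+2=3, deg[6]=1+0=1, deg[7]=1+1=2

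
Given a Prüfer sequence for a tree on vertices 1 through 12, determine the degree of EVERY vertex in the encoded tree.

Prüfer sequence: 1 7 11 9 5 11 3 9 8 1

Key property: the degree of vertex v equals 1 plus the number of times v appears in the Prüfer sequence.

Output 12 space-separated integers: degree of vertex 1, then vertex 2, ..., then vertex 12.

p_1 = 1: count[1] becomes 1
p_2 = 7: count[7] becomes 1
p_3 = 11: count[11] becomes 1
p_4 = 9: count[9] becomes 1
p_5 = 5: count[5] becomes 1
p_6 = 11: count[11] becomes 2
p_7 = 3: count[3] becomes 1
p_8 = 9: count[9] becomes 2
p_9 = 8: count[8] becomes 1
p_10 = 1: count[1] becomes 2
Degrees (1 + count): deg[1]=1+2=3, deg[2]=1+0=1, deg[3]=1+1=2, deg[4]=1+0=1, deg[5]=1+1=2, deg[6]=1+0=1, deg[7]=1+1=2, deg[8]=1+1=2, deg[9]=1+2=3, deg[10]=1+0=1, deg[11]=1+2=3, deg[12]=1+0=1

Answer: 3 1 2 1 2 1 2 2 3 1 3 1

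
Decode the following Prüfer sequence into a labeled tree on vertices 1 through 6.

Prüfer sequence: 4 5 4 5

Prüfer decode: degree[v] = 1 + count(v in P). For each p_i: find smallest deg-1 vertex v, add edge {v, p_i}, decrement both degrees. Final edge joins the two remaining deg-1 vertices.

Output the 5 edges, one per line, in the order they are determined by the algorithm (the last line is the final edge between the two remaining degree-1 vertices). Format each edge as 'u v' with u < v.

Answer: 1 4
2 5
3 4
4 5
5 6

Derivation:
Initial degrees: {1:1, 2:1, 3:1, 4:3, 5:3, 6:1}
Step 1: smallest deg-1 vertex = 1, p_1 = 4. Add edge {1,4}. Now deg[1]=0, deg[4]=2.
Step 2: smallest deg-1 vertex = 2, p_2 = 5. Add edge {2,5}. Now deg[2]=0, deg[5]=2.
Step 3: smallest deg-1 vertex = 3, p_3 = 4. Add edge {3,4}. Now deg[3]=0, deg[4]=1.
Step 4: smallest deg-1 vertex = 4, p_4 = 5. Add edge {4,5}. Now deg[4]=0, deg[5]=1.
Final: two remaining deg-1 vertices are 5, 6. Add edge {5,6}.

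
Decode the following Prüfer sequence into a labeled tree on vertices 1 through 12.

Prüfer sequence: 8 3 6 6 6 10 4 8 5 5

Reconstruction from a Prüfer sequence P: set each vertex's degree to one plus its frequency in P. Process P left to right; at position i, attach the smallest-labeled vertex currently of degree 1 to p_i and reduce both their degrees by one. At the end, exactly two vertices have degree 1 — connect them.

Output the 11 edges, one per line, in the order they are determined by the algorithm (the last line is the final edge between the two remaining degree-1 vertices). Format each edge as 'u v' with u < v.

Answer: 1 8
2 3
3 6
6 7
6 9
6 10
4 10
4 8
5 8
5 11
5 12

Derivation:
Initial degrees: {1:1, 2:1, 3:2, 4:2, 5:3, 6:4, 7:1, 8:3, 9:1, 10:2, 11:1, 12:1}
Step 1: smallest deg-1 vertex = 1, p_1 = 8. Add edge {1,8}. Now deg[1]=0, deg[8]=2.
Step 2: smallest deg-1 vertex = 2, p_2 = 3. Add edge {2,3}. Now deg[2]=0, deg[3]=1.
Step 3: smallest deg-1 vertex = 3, p_3 = 6. Add edge {3,6}. Now deg[3]=0, deg[6]=3.
Step 4: smallest deg-1 vertex = 7, p_4 = 6. Add edge {6,7}. Now deg[7]=0, deg[6]=2.
Step 5: smallest deg-1 vertex = 9, p_5 = 6. Add edge {6,9}. Now deg[9]=0, deg[6]=1.
Step 6: smallest deg-1 vertex = 6, p_6 = 10. Add edge {6,10}. Now deg[6]=0, deg[10]=1.
Step 7: smallest deg-1 vertex = 10, p_7 = 4. Add edge {4,10}. Now deg[10]=0, deg[4]=1.
Step 8: smallest deg-1 vertex = 4, p_8 = 8. Add edge {4,8}. Now deg[4]=0, deg[8]=1.
Step 9: smallest deg-1 vertex = 8, p_9 = 5. Add edge {5,8}. Now deg[8]=0, deg[5]=2.
Step 10: smallest deg-1 vertex = 11, p_10 = 5. Add edge {5,11}. Now deg[11]=0, deg[5]=1.
Final: two remaining deg-1 vertices are 5, 12. Add edge {5,12}.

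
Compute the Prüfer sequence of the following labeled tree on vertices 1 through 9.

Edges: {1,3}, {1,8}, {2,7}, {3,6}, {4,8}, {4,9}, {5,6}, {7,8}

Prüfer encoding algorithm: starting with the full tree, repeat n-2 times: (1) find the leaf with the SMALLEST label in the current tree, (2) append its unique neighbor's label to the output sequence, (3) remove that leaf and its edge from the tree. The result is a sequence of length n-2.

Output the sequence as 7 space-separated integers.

Answer: 7 6 3 1 8 8 4

Derivation:
Step 1: leaves = {2,5,9}. Remove smallest leaf 2, emit neighbor 7.
Step 2: leaves = {5,7,9}. Remove smallest leaf 5, emit neighbor 6.
Step 3: leaves = {6,7,9}. Remove smallest leaf 6, emit neighbor 3.
Step 4: leaves = {3,7,9}. Remove smallest leaf 3, emit neighbor 1.
Step 5: leaves = {1,7,9}. Remove smallest leaf 1, emit neighbor 8.
Step 6: leaves = {7,9}. Remove smallest leaf 7, emit neighbor 8.
Step 7: leaves = {8,9}. Remove smallest leaf 8, emit neighbor 4.
Done: 2 vertices remain (4, 9). Sequence = [7 6 3 1 8 8 4]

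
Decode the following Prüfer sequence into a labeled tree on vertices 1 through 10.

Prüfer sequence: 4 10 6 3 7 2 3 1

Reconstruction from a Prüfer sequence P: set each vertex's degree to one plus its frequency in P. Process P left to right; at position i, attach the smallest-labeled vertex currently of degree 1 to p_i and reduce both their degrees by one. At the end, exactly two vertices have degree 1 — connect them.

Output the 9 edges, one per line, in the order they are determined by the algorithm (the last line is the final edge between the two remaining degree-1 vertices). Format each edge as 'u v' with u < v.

Answer: 4 5
4 10
6 8
3 6
7 9
2 7
2 3
1 3
1 10

Derivation:
Initial degrees: {1:2, 2:2, 3:3, 4:2, 5:1, 6:2, 7:2, 8:1, 9:1, 10:2}
Step 1: smallest deg-1 vertex = 5, p_1 = 4. Add edge {4,5}. Now deg[5]=0, deg[4]=1.
Step 2: smallest deg-1 vertex = 4, p_2 = 10. Add edge {4,10}. Now deg[4]=0, deg[10]=1.
Step 3: smallest deg-1 vertex = 8, p_3 = 6. Add edge {6,8}. Now deg[8]=0, deg[6]=1.
Step 4: smallest deg-1 vertex = 6, p_4 = 3. Add edge {3,6}. Now deg[6]=0, deg[3]=2.
Step 5: smallest deg-1 vertex = 9, p_5 = 7. Add edge {7,9}. Now deg[9]=0, deg[7]=1.
Step 6: smallest deg-1 vertex = 7, p_6 = 2. Add edge {2,7}. Now deg[7]=0, deg[2]=1.
Step 7: smallest deg-1 vertex = 2, p_7 = 3. Add edge {2,3}. Now deg[2]=0, deg[3]=1.
Step 8: smallest deg-1 vertex = 3, p_8 = 1. Add edge {1,3}. Now deg[3]=0, deg[1]=1.
Final: two remaining deg-1 vertices are 1, 10. Add edge {1,10}.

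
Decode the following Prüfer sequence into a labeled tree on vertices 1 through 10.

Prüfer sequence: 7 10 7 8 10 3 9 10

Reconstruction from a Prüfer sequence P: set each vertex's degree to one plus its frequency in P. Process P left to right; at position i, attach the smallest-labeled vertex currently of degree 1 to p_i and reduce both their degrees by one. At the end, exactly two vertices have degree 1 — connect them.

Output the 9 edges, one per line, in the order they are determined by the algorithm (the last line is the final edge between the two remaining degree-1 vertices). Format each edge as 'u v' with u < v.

Answer: 1 7
2 10
4 7
5 8
6 10
3 7
3 9
8 10
9 10

Derivation:
Initial degrees: {1:1, 2:1, 3:2, 4:1, 5:1, 6:1, 7:3, 8:2, 9:2, 10:4}
Step 1: smallest deg-1 vertex = 1, p_1 = 7. Add edge {1,7}. Now deg[1]=0, deg[7]=2.
Step 2: smallest deg-1 vertex = 2, p_2 = 10. Add edge {2,10}. Now deg[2]=0, deg[10]=3.
Step 3: smallest deg-1 vertex = 4, p_3 = 7. Add edge {4,7}. Now deg[4]=0, deg[7]=1.
Step 4: smallest deg-1 vertex = 5, p_4 = 8. Add edge {5,8}. Now deg[5]=0, deg[8]=1.
Step 5: smallest deg-1 vertex = 6, p_5 = 10. Add edge {6,10}. Now deg[6]=0, deg[10]=2.
Step 6: smallest deg-1 vertex = 7, p_6 = 3. Add edge {3,7}. Now deg[7]=0, deg[3]=1.
Step 7: smallest deg-1 vertex = 3, p_7 = 9. Add edge {3,9}. Now deg[3]=0, deg[9]=1.
Step 8: smallest deg-1 vertex = 8, p_8 = 10. Add edge {8,10}. Now deg[8]=0, deg[10]=1.
Final: two remaining deg-1 vertices are 9, 10. Add edge {9,10}.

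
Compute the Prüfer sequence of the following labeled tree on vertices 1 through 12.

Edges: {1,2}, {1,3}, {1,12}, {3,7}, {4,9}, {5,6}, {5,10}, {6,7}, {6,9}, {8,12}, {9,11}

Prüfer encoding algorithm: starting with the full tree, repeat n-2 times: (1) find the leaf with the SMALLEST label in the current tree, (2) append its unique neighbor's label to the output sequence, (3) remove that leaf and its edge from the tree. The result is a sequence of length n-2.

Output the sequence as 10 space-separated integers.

Answer: 1 9 12 5 6 9 6 7 3 1

Derivation:
Step 1: leaves = {2,4,8,10,11}. Remove smallest leaf 2, emit neighbor 1.
Step 2: leaves = {4,8,10,11}. Remove smallest leaf 4, emit neighbor 9.
Step 3: leaves = {8,10,11}. Remove smallest leaf 8, emit neighbor 12.
Step 4: leaves = {10,11,12}. Remove smallest leaf 10, emit neighbor 5.
Step 5: leaves = {5,11,12}. Remove smallest leaf 5, emit neighbor 6.
Step 6: leaves = {11,12}. Remove smallest leaf 11, emit neighbor 9.
Step 7: leaves = {9,12}. Remove smallest leaf 9, emit neighbor 6.
Step 8: leaves = {6,12}. Remove smallest leaf 6, emit neighbor 7.
Step 9: leaves = {7,12}. Remove smallest leaf 7, emit neighbor 3.
Step 10: leaves = {3,12}. Remove smallest leaf 3, emit neighbor 1.
Done: 2 vertices remain (1, 12). Sequence = [1 9 12 5 6 9 6 7 3 1]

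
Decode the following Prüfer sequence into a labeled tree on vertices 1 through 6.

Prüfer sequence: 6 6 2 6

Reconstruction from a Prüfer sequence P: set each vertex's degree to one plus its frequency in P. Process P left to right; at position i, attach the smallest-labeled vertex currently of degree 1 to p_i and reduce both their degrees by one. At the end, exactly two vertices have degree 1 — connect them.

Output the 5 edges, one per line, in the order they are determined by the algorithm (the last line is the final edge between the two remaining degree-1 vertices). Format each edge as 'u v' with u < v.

Initial degrees: {1:1, 2:2, 3:1, 4:1, 5:1, 6:4}
Step 1: smallest deg-1 vertex = 1, p_1 = 6. Add edge {1,6}. Now deg[1]=0, deg[6]=3.
Step 2: smallest deg-1 vertex = 3, p_2 = 6. Add edge {3,6}. Now deg[3]=0, deg[6]=2.
Step 3: smallest deg-1 vertex = 4, p_3 = 2. Add edge {2,4}. Now deg[4]=0, deg[2]=1.
Step 4: smallest deg-1 vertex = 2, p_4 = 6. Add edge {2,6}. Now deg[2]=0, deg[6]=1.
Final: two remaining deg-1 vertices are 5, 6. Add edge {5,6}.

Answer: 1 6
3 6
2 4
2 6
5 6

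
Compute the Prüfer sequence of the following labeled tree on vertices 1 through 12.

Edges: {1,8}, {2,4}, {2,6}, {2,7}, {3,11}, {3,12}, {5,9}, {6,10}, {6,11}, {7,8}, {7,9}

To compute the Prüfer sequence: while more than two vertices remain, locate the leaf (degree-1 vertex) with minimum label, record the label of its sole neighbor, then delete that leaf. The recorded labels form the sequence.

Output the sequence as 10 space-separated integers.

Step 1: leaves = {1,4,5,10,12}. Remove smallest leaf 1, emit neighbor 8.
Step 2: leaves = {4,5,8,10,12}. Remove smallest leaf 4, emit neighbor 2.
Step 3: leaves = {5,8,10,12}. Remove smallest leaf 5, emit neighbor 9.
Step 4: leaves = {8,9,10,12}. Remove smallest leaf 8, emit neighbor 7.
Step 5: leaves = {9,10,12}. Remove smallest leaf 9, emit neighbor 7.
Step 6: leaves = {7,10,12}. Remove smallest leaf 7, emit neighbor 2.
Step 7: leaves = {2,10,12}. Remove smallest leaf 2, emit neighbor 6.
Step 8: leaves = {10,12}. Remove smallest leaf 10, emit neighbor 6.
Step 9: leaves = {6,12}. Remove smallest leaf 6, emit neighbor 11.
Step 10: leaves = {11,12}. Remove smallest leaf 11, emit neighbor 3.
Done: 2 vertices remain (3, 12). Sequence = [8 2 9 7 7 2 6 6 11 3]

Answer: 8 2 9 7 7 2 6 6 11 3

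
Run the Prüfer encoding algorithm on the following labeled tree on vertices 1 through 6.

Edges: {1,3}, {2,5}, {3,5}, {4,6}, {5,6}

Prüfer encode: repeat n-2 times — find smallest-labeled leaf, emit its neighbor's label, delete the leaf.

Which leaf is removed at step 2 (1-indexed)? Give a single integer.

Answer: 2

Derivation:
Step 1: current leaves = {1,2,4}. Remove leaf 1 (neighbor: 3).
Step 2: current leaves = {2,3,4}. Remove leaf 2 (neighbor: 5).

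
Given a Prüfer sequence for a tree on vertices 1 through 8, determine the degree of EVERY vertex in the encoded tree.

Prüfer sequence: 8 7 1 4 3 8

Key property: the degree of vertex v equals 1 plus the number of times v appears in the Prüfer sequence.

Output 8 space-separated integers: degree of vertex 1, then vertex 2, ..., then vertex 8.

p_1 = 8: count[8] becomes 1
p_2 = 7: count[7] becomes 1
p_3 = 1: count[1] becomes 1
p_4 = 4: count[4] becomes 1
p_5 = 3: count[3] becomes 1
p_6 = 8: count[8] becomes 2
Degrees (1 + count): deg[1]=1+1=2, deg[2]=1+0=1, deg[3]=1+1=2, deg[4]=1+1=2, deg[5]=1+0=1, deg[6]=1+0=1, deg[7]=1+1=2, deg[8]=1+2=3

Answer: 2 1 2 2 1 1 2 3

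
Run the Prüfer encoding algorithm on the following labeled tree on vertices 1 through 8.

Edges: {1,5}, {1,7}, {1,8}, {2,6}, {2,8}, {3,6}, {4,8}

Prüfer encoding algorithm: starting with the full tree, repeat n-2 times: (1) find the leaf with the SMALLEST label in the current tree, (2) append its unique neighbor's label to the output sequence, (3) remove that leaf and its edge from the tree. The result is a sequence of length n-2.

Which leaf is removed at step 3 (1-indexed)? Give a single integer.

Step 1: current leaves = {3,4,5,7}. Remove leaf 3 (neighbor: 6).
Step 2: current leaves = {4,5,6,7}. Remove leaf 4 (neighbor: 8).
Step 3: current leaves = {5,6,7}. Remove leaf 5 (neighbor: 1).

Answer: 5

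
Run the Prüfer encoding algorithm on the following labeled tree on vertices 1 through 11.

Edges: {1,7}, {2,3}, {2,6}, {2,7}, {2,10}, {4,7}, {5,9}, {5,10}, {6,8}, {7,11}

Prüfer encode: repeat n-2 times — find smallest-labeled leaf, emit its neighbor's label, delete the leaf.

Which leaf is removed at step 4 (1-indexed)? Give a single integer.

Step 1: current leaves = {1,3,4,8,9,11}. Remove leaf 1 (neighbor: 7).
Step 2: current leaves = {3,4,8,9,11}. Remove leaf 3 (neighbor: 2).
Step 3: current leaves = {4,8,9,11}. Remove leaf 4 (neighbor: 7).
Step 4: current leaves = {8,9,11}. Remove leaf 8 (neighbor: 6).

Answer: 8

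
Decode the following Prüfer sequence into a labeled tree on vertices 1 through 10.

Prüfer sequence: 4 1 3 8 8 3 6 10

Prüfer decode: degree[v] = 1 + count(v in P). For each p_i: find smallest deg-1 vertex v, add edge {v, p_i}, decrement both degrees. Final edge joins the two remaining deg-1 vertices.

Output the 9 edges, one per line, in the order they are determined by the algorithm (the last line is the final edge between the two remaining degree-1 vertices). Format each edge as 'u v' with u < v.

Initial degrees: {1:2, 2:1, 3:3, 4:2, 5:1, 6:2, 7:1, 8:3, 9:1, 10:2}
Step 1: smallest deg-1 vertex = 2, p_1 = 4. Add edge {2,4}. Now deg[2]=0, deg[4]=1.
Step 2: smallest deg-1 vertex = 4, p_2 = 1. Add edge {1,4}. Now deg[4]=0, deg[1]=1.
Step 3: smallest deg-1 vertex = 1, p_3 = 3. Add edge {1,3}. Now deg[1]=0, deg[3]=2.
Step 4: smallest deg-1 vertex = 5, p_4 = 8. Add edge {5,8}. Now deg[5]=0, deg[8]=2.
Step 5: smallest deg-1 vertex = 7, p_5 = 8. Add edge {7,8}. Now deg[7]=0, deg[8]=1.
Step 6: smallest deg-1 vertex = 8, p_6 = 3. Add edge {3,8}. Now deg[8]=0, deg[3]=1.
Step 7: smallest deg-1 vertex = 3, p_7 = 6. Add edge {3,6}. Now deg[3]=0, deg[6]=1.
Step 8: smallest deg-1 vertex = 6, p_8 = 10. Add edge {6,10}. Now deg[6]=0, deg[10]=1.
Final: two remaining deg-1 vertices are 9, 10. Add edge {9,10}.

Answer: 2 4
1 4
1 3
5 8
7 8
3 8
3 6
6 10
9 10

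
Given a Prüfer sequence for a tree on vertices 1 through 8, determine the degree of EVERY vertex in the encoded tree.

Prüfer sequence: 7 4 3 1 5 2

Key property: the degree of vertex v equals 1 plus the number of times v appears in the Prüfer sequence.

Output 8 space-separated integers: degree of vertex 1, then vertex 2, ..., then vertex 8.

Answer: 2 2 2 2 2 1 2 1

Derivation:
p_1 = 7: count[7] becomes 1
p_2 = 4: count[4] becomes 1
p_3 = 3: count[3] becomes 1
p_4 = 1: count[1] becomes 1
p_5 = 5: count[5] becomes 1
p_6 = 2: count[2] becomes 1
Degrees (1 + count): deg[1]=1+1=2, deg[2]=1+1=2, deg[3]=1+1=2, deg[4]=1+1=2, deg[5]=1+1=2, deg[6]=1+0=1, deg[7]=1+1=2, deg[8]=1+0=1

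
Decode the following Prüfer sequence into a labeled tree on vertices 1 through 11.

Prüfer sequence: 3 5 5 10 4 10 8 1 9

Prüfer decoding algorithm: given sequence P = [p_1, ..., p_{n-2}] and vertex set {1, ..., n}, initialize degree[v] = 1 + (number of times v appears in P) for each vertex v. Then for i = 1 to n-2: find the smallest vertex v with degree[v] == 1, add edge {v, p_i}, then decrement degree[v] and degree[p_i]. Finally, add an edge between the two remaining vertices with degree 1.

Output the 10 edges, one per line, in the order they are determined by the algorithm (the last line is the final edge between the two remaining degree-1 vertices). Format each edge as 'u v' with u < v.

Answer: 2 3
3 5
5 6
5 10
4 7
4 10
8 10
1 8
1 9
9 11

Derivation:
Initial degrees: {1:2, 2:1, 3:2, 4:2, 5:3, 6:1, 7:1, 8:2, 9:2, 10:3, 11:1}
Step 1: smallest deg-1 vertex = 2, p_1 = 3. Add edge {2,3}. Now deg[2]=0, deg[3]=1.
Step 2: smallest deg-1 vertex = 3, p_2 = 5. Add edge {3,5}. Now deg[3]=0, deg[5]=2.
Step 3: smallest deg-1 vertex = 6, p_3 = 5. Add edge {5,6}. Now deg[6]=0, deg[5]=1.
Step 4: smallest deg-1 vertex = 5, p_4 = 10. Add edge {5,10}. Now deg[5]=0, deg[10]=2.
Step 5: smallest deg-1 vertex = 7, p_5 = 4. Add edge {4,7}. Now deg[7]=0, deg[4]=1.
Step 6: smallest deg-1 vertex = 4, p_6 = 10. Add edge {4,10}. Now deg[4]=0, deg[10]=1.
Step 7: smallest deg-1 vertex = 10, p_7 = 8. Add edge {8,10}. Now deg[10]=0, deg[8]=1.
Step 8: smallest deg-1 vertex = 8, p_8 = 1. Add edge {1,8}. Now deg[8]=0, deg[1]=1.
Step 9: smallest deg-1 vertex = 1, p_9 = 9. Add edge {1,9}. Now deg[1]=0, deg[9]=1.
Final: two remaining deg-1 vertices are 9, 11. Add edge {9,11}.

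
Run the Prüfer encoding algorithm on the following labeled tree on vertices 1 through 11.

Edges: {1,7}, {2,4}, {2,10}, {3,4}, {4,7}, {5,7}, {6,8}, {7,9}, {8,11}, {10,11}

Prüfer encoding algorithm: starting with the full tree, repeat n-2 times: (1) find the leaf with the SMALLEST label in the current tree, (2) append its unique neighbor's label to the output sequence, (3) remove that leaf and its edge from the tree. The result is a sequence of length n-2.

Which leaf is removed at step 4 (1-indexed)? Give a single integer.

Step 1: current leaves = {1,3,5,6,9}. Remove leaf 1 (neighbor: 7).
Step 2: current leaves = {3,5,6,9}. Remove leaf 3 (neighbor: 4).
Step 3: current leaves = {5,6,9}. Remove leaf 5 (neighbor: 7).
Step 4: current leaves = {6,9}. Remove leaf 6 (neighbor: 8).

Answer: 6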